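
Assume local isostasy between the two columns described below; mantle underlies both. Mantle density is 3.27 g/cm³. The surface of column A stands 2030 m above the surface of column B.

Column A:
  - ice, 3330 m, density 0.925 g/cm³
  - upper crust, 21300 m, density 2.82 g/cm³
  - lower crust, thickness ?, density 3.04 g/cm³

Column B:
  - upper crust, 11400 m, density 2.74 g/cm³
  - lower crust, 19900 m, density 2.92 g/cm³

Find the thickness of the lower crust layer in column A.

9790 m

Take the compensation level at the base of the deeper column (depth z_c below the surface of column A) and equate Σ ρ_i t_i down to z_c; mantle fills any gap and the z_c terms cancel.
Column A: 3330×0.925 + 21300×2.82 + x×3.04 + (z_c − 24630 − x)×3.27
Column B: 2030×0 + 11400×2.74 + 19900×2.92 + (z_c − 2030 − 31300)×3.27
The z_c×3.27 term appears on both sides and cancels. Collect the known terms of each column as K = Σ(ρt)_known − 3.27 × (depth of known layers): K_A = 63146.25 − 3.27×24630 = −17393.85; K_B = 89344 − 3.27×(2030 + 31300) = −19645.1.
Balance: K_A − x×(3.27 − 3.04) = K_B, so x = (K_A − K_B)/(3.27 − 3.04) = 2251.25/0.23 = 9790 m.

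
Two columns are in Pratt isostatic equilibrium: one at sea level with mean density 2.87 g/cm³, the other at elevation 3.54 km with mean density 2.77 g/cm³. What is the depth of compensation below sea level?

98.1 km

ρ_ref D = ρ (D + h) → D (ρ_ref − ρ) = ρ h.
D = ρ h/(ρ_ref − ρ) = 2.77 × 3.54 km/(2.87 − 2.77) = 98.1 km.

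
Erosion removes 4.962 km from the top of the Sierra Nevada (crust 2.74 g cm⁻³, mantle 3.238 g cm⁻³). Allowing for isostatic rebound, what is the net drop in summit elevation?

0.763 km

Rebound u = e ρ_c/ρ_m = 4.962 km × 2.74/3.238 = 4.199 km.
Net surface drop = e − u = 4.962 km − 4.199 km = e (ρ_m − ρ_c)/ρ_m = 0.763 km.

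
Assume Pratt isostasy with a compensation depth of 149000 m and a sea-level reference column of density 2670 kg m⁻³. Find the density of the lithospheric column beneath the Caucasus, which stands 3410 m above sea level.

Pratt balance: ρ_ref D = ρ (D + h).
ρ = ρ_ref D/(D + h) = 2670 × 149000 m/(149000 m + 3410 m) = 2610 kg m⁻³.

2610 kg m⁻³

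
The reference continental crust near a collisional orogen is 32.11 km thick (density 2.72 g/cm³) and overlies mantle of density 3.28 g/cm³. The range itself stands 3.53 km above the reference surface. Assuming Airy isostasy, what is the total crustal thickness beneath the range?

52.8 km

Root depth r = h ρ_c / (ρ_m − ρ_c) = 3.53 km × 2.72 / 0.56 = 17.15 km.
Total thickness = T + h + r = 32.11 km + 3.53 km + 17.15 km = 52.8 km.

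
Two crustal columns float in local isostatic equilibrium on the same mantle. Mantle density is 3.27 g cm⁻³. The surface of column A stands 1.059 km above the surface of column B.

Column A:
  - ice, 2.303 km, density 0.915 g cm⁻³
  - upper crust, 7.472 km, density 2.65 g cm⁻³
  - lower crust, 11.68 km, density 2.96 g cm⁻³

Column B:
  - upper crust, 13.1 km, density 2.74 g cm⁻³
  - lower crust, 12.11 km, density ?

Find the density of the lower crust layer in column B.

Take the compensation level at the base of the deeper column (depth z_c below the surface of column A) and equate Σ ρ_i t_i down to z_c; mantle fills any gap and the z_c terms cancel.
Column A: 2.303×0.915 + 7.472×2.65 + 11.68×2.96 + (z_c − 21.455)×3.27
Column B: 1.059×0 + 13.1×2.74 + 12.11×ρ + (z_c − 1.059 − 25.21)×3.27
The z_c×3.27 term appears on both sides and cancels. Collect the known terms of each column as K = Σ(ρt)_known − 3.27 × (depth of known layers): K_A = 56.480845 − 3.27×21.455 = −13.677005; K_B = 35.894 − 3.27×(1.059 + 25.21) = −50.00563.
Balance: K_A = K_B + 12.11×ρ, so ρ = (K_A − K_B)/12.11 = 36.3286/12.11 = 3 g cm⁻³.

3 g cm⁻³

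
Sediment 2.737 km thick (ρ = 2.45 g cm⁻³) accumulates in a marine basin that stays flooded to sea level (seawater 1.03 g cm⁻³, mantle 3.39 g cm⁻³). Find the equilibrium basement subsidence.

1.65 km

Submarine loading: the sediment displaces seawater, and the subsidence is in turn flooded, so s (ρ_m − ρ_w) = t (ρ_sed − ρ_w).
s = 2.737 km × (2.45 − 1.03) / (3.39 − 1.03) = 1.65 km.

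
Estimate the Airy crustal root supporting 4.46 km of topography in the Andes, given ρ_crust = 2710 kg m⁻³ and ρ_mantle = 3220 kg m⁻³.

Isostatic balance requires: the weight of the topography is balanced by the buoyancy of the root, ρ_c h = (ρ_m − ρ_c) r.
r = h · ρ_c / (ρ_m − ρ_c) = 4.46 km × 2710 / (3220 − 2710) = 23.7 km.

23.7 km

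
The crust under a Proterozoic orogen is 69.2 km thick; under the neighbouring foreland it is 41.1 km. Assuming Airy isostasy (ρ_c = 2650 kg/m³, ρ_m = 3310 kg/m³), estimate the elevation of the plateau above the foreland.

Excess crust Δ = 69.2 km − 41.1 km = 28.1 km, split between elevation h and root r with h + r = Δ.
Airy balance ρ_c h = (ρ_m − ρ_c) r gives r = h ρ_c/(ρ_m − ρ_c), so h (1 + ρ_c/(ρ_m − ρ_c)) = Δ, i.e. h = Δ (ρ_m − ρ_c)/ρ_m.
h = 28.1 km × 660/3310 = 5.6 km.

5.6 km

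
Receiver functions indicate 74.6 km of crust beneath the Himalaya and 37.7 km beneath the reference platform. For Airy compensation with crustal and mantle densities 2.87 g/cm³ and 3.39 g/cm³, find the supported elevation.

5.66 km

Excess crust Δ = 74.6 km − 37.7 km = 36.9 km, split between elevation h and root r with h + r = Δ.
Airy balance ρ_c h = (ρ_m − ρ_c) r gives r = h ρ_c/(ρ_m − ρ_c), so h (1 + ρ_c/(ρ_m − ρ_c)) = Δ, i.e. h = Δ (ρ_m − ρ_c)/ρ_m.
h = 36.9 km × 0.52/3.39 = 5.66 km.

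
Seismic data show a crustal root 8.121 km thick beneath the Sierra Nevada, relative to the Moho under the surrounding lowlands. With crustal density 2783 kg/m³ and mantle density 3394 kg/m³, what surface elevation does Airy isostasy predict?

1.78 km

Equating mass per unit area of the two columns: ρ_c h = (ρ_m − ρ_c) r.
h = r (ρ_m − ρ_c) / ρ_c = 8.121 km × (3394 − 2783) / 2783 = 1.78 km.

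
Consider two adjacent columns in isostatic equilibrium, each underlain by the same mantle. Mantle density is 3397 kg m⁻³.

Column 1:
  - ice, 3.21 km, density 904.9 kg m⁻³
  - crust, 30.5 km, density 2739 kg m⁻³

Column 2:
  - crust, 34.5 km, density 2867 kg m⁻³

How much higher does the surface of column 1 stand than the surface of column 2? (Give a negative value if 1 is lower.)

2.88 km

For any compensation level in the mantle, the mantle terms cancel and isostasy reduces to e = (Σt_1 − Σt_2) − (Σ(ρt)_1 − Σ(ρt)_2) / ρ_m.
Σt_1 = 33.71 km; Σt_2 = 34.5 km; Σ(ρt)_1 = 86444.229; Σ(ρt)_2 = 98911.5 (in km·kg m⁻³).
e = (33.71 − 34.5) − (86444.229 − 98911.5) / 3397 = 2.88 km.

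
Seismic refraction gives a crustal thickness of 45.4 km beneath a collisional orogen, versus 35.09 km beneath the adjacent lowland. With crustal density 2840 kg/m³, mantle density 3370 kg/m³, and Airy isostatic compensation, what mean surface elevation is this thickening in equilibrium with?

Excess crust Δ = 45.4 km − 35.09 km = 10.31 km, split between elevation h and root r with h + r = Δ.
Airy balance ρ_c h = (ρ_m − ρ_c) r gives r = h ρ_c/(ρ_m − ρ_c), so h (1 + ρ_c/(ρ_m − ρ_c)) = Δ, i.e. h = Δ (ρ_m − ρ_c)/ρ_m.
h = 10.31 km × 530/3370 = 1.62 km.

1.62 km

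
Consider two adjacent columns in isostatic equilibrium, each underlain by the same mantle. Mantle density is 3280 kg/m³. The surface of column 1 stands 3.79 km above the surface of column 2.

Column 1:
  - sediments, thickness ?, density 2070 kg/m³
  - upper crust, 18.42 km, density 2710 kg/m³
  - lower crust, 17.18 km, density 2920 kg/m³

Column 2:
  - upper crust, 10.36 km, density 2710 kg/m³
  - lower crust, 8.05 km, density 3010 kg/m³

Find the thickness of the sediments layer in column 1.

3.16 km

Take the compensation level at the base of the deeper column (depth z_c below the surface of column 1) and equate Σ ρ_i t_i down to z_c; mantle fills any gap and the z_c terms cancel.
Column 1: x×2070 + 18.42×2710 + 17.18×2920 + (z_c − 35.6 − x)×3280
Column 2: 3.79×0 + 10.36×2710 + 8.05×3010 + (z_c − 3.79 − 18.41)×3280
The z_c×3280 term appears on both sides and cancels. Collect the known terms of each column as K = Σ(ρt)_known − 3280 × (depth of known layers): K_1 = 100083.8 − 3280×35.6 = −16684.2; K_2 = 52306.1 − 3280×(3.79 + 18.41) = −20509.9.
Balance: K_1 − x×(3280 − 2070) = K_2, so x = (K_1 − K_2)/(3280 − 2070) = 3825.7/1210 = 3.16 km.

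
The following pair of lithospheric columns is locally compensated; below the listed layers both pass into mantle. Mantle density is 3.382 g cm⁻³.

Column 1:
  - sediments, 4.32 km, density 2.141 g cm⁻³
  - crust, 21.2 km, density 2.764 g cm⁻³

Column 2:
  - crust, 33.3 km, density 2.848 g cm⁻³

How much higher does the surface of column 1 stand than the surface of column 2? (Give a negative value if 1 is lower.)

0.201 km

For any compensation level in the mantle, the mantle terms cancel and isostasy reduces to e = (Σt_1 − Σt_2) − (Σ(ρt)_1 − Σ(ρt)_2) / ρ_m.
Σt_1 = 25.52 km; Σt_2 = 33.3 km; Σ(ρt)_1 = 67.84592; Σ(ρt)_2 = 94.8384 (in km·g cm⁻³).
e = (25.52 − 33.3) − (67.84592 − 94.8384) / 3.382 = 0.201 km.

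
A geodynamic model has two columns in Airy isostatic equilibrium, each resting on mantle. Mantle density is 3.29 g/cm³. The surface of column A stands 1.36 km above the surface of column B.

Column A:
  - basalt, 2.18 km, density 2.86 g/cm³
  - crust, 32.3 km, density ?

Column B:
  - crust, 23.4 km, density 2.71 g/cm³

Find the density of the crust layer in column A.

2.76 g/cm³

Take the compensation level at the base of the deeper column (depth z_c below the surface of column A) and equate Σ ρ_i t_i down to z_c; mantle fills any gap and the z_c terms cancel.
Column A: 2.18×2.86 + 32.3×ρ + (z_c − 34.48)×3.29
Column B: 1.36×0 + 23.4×2.71 + (z_c − 1.36 − 23.4)×3.29
The z_c×3.29 term appears on both sides and cancels. Collect the known terms of each column as K = Σ(ρt)_known − 3.29 × (depth of known layers): K_A = 6.2348 − 3.29×34.48 = −107.2044; K_B = 63.414 − 3.29×(1.36 + 23.4) = −18.0464.
Balance: K_A + 32.3×ρ = K_B, so ρ = (K_B − K_A)/32.3 = 89.158/32.3 = 2.76 g/cm³.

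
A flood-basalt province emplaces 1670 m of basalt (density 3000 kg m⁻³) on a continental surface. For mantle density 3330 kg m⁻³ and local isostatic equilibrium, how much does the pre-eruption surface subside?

1500 m

Subaerial loading: s = t ρ_load / ρ_m.
s = 1670 m × 3000/3330 = 1500 m.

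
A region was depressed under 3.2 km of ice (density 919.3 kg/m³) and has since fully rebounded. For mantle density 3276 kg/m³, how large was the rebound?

Removing the load lets mantle flow back in; uplift u satisfies ρ_ice t = ρ_m u.
u = t ρ_ice/ρ_m = 3.2 km × 919.3/3276 = 0.898 km.

0.898 km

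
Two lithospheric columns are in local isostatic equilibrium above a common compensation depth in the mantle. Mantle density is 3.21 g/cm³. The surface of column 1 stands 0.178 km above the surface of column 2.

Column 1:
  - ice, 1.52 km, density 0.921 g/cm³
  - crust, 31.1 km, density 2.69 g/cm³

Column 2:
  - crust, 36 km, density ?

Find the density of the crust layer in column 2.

Take the compensation level at the base of the deeper column (depth z_c below the surface of column 1) and equate Σ ρ_i t_i down to z_c; mantle fills any gap and the z_c terms cancel.
Column 1: 1.52×0.921 + 31.1×2.69 + (z_c − 32.62)×3.21
Column 2: 0.178×0 + 36×ρ + (z_c − 0.178 − 36)×3.21
The z_c×3.21 term appears on both sides and cancels. Collect the known terms of each column as K = Σ(ρt)_known − 3.21 × (depth of known layers): K_1 = 85.05892 − 3.21×32.62 = −19.65128; K_2 = 0 − 3.21×(0.178 + 36) = −116.13138.
Balance: K_1 = K_2 + 36×ρ, so ρ = (K_1 − K_2)/36 = 96.4801/36 = 2.68 g/cm³.

2.68 g/cm³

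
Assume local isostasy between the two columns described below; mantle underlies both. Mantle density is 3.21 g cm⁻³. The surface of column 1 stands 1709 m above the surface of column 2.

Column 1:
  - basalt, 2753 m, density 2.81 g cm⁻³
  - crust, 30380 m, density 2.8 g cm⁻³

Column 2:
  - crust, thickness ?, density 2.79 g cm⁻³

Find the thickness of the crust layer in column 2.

Take the compensation level at the base of the deeper column (depth z_c below the surface of column 1) and equate Σ ρ_i t_i down to z_c; mantle fills any gap and the z_c terms cancel.
Column 1: 2753×2.81 + 30380×2.8 + (z_c − 33133)×3.21
Column 2: 1709×0 + x×2.79 + (z_c − 1709 − 0 − x)×3.21
The z_c×3.21 term appears on both sides and cancels. Collect the known terms of each column as K = Σ(ρt)_known − 3.21 × (depth of known layers): K_1 = 92799.93 − 3.21×33133 = −13557; K_2 = 0 − 3.21×(1709 + 0) = −5485.89.
Balance: K_1 = K_2 − x×(3.21 − 2.79), so x = (K_2 − K_1)/(3.21 − 2.79) = 8071.11/0.42 = 19200 m.

19200 m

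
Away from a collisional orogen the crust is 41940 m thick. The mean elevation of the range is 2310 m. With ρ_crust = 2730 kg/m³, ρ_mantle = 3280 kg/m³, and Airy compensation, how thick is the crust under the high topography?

55700 m

Root depth r = h ρ_c / (ρ_m − ρ_c) = 2310 m × 2730 / 550 = 11470 m.
Total thickness = T + h + r = 41940 m + 2310 m + 11470 m = 55700 m.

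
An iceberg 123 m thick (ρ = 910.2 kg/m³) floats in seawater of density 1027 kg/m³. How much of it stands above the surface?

Floating equilibrium: submerged depth d = t ρ_obj/ρ_fluid = 123 m × 910.2/1027 = 109 m.
Freeboard = t − d = 123 m − 109 m = 14 m.

14 m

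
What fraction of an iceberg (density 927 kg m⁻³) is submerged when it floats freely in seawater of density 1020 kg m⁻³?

Submerged fraction = ρ_obj/ρ_fluid = 927/1020 = 0.909.

0.909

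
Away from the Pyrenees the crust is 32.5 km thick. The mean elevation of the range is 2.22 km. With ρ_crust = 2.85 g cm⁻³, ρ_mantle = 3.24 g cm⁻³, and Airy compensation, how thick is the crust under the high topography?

Root depth r = h ρ_c / (ρ_m − ρ_c) = 2.22 km × 2.85 / 0.39 = 16.22 km.
Total thickness = T + h + r = 32.5 km + 2.22 km + 16.22 km = 50.9 km.

50.9 km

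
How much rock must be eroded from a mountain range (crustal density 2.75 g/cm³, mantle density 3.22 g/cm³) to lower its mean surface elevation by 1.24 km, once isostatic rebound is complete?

8.5 km

Net drop Δ = e − u = e − e ρ_c/ρ_m = e (ρ_m − ρ_c)/ρ_m.
e = Δ ρ_m/(ρ_m − ρ_c) = 1.24 km × 3.22/0.47 = 8.5 km.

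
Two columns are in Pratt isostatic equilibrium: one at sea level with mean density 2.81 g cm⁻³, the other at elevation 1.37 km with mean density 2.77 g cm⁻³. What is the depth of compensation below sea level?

94.9 km

ρ_ref D = ρ (D + h) → D (ρ_ref − ρ) = ρ h.
D = ρ h/(ρ_ref − ρ) = 2.77 × 1.37 km/(2.81 − 2.77) = 94.9 km.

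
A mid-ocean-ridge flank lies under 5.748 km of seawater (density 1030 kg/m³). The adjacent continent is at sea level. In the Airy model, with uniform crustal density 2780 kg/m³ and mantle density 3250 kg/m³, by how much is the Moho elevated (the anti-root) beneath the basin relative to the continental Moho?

Equating mass per unit area of the two columns: replacing crust with seawater at the top is compensated by replacing crust with mantle at the base: d (ρ_c − ρ_w) = a (ρ_m − ρ_c).
a = d (ρ_c − ρ_w)/(ρ_m − ρ_c) = 5.748 km × 1750/470 = 21.4 km.

21.4 km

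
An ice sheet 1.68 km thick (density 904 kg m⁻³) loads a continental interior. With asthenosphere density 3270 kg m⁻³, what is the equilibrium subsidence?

0.464 km

Isostatic balance requires: the ice load ρ_ice t is balanced by mantle displaced below, ρ_m s.
s = t ρ_ice / ρ_m = 1.68 km × 904/3270 = 0.464 km.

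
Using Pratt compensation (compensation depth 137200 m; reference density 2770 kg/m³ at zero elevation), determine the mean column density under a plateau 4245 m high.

2690 kg/m³

Pratt balance: ρ_ref D = ρ (D + h).
ρ = ρ_ref D/(D + h) = 2770 × 137200 m/(137200 m + 4245 m) = 2690 kg/m³.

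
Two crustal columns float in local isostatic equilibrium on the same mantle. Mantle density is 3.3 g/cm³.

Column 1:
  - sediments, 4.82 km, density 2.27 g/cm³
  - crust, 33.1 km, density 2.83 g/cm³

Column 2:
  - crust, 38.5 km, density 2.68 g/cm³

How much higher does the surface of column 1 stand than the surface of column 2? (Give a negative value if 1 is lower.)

−1.01 km

For any compensation level in the mantle, the mantle terms cancel and isostasy reduces to e = (Σt_1 − Σt_2) − (Σ(ρt)_1 − Σ(ρt)_2) / ρ_m.
Σt_1 = 37.92 km; Σt_2 = 38.5 km; Σ(ρt)_1 = 104.6144; Σ(ρt)_2 = 103.18 (in km·g/cm³).
e = (37.92 − 38.5) − (104.6144 − 103.18) / 3.3 = −1.01 km.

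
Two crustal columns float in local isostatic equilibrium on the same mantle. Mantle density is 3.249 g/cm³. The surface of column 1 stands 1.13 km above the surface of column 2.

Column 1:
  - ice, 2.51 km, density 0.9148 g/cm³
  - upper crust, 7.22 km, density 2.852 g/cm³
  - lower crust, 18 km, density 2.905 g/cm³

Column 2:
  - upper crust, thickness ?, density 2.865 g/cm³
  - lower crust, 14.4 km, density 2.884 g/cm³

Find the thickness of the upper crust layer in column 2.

Take the compensation level at the base of the deeper column (depth z_c below the surface of column 1) and equate Σ ρ_i t_i down to z_c; mantle fills any gap and the z_c terms cancel.
Column 1: 2.51×0.9148 + 7.22×2.852 + 18×2.905 + (z_c − 27.73)×3.249
Column 2: 1.13×0 + x×2.865 + 14.4×2.884 + (z_c − 1.13 − 14.4 − x)×3.249
The z_c×3.249 term appears on both sides and cancels. Collect the known terms of each column as K = Σ(ρt)_known − 3.249 × (depth of known layers): K_1 = 75.177588 − 3.249×27.73 = −14.917182; K_2 = 41.5296 − 3.249×(1.13 + 14.4) = −8.92737.
Balance: K_1 = K_2 − x×(3.249 − 2.865), so x = (K_2 − K_1)/(3.249 − 2.865) = 5.98981/0.384 = 15.6 km.

15.6 km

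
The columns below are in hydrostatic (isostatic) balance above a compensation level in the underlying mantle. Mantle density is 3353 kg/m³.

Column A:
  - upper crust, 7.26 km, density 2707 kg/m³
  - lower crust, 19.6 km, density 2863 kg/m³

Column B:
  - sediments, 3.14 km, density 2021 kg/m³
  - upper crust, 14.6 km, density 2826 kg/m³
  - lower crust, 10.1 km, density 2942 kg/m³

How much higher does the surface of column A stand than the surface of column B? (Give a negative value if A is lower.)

For any compensation level in the mantle, the mantle terms cancel and isostasy reduces to e = (Σt_A − Σt_B) − (Σ(ρt)_A − Σ(ρt)_B) / ρ_m.
Σt_A = 26.86 km; Σt_B = 27.84 km; Σ(ρt)_A = 75767.62; Σ(ρt)_B = 77319.74 (in km·kg/m³).
e = (26.86 − 27.84) − (75767.62 − 77319.74) / 3353 = −0.517 km.

−0.517 km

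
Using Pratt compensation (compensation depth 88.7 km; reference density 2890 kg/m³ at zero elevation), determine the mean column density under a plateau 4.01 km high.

2760 kg/m³

Pratt balance: ρ_ref D = ρ (D + h).
ρ = ρ_ref D/(D + h) = 2890 × 88.7 km/(88.7 km + 4.01 km) = 2760 kg/m³.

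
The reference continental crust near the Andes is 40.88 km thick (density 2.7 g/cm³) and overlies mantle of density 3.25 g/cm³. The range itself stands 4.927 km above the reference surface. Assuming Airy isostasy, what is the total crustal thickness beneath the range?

Root depth r = h ρ_c / (ρ_m − ρ_c) = 4.927 km × 2.7 / 0.55 = 24.19 km.
Total thickness = T + h + r = 40.88 km + 4.927 km + 24.19 km = 70 km.

70 km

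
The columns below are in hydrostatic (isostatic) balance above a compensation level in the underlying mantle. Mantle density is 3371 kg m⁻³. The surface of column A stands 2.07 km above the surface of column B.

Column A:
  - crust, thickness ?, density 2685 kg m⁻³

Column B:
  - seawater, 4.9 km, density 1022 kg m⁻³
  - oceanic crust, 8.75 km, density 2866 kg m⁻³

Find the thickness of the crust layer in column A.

33.4 km

Take the compensation level at the base of the deeper column (depth z_c below the surface of column A) and equate Σ ρ_i t_i down to z_c; mantle fills any gap and the z_c terms cancel.
Column A: x×2685 + (z_c − 0 − x)×3371
Column B: 2.07×0 + 4.9×1022 + 8.75×2866 + (z_c − 2.07 − 13.65)×3371
The z_c×3371 term appears on both sides and cancels. Collect the known terms of each column as K = Σ(ρt)_known − 3371 × (depth of known layers): K_A = 0 − 3371×0 = 0; K_B = 30085.3 − 3371×(2.07 + 13.65) = −22906.82.
Balance: K_A − x×(3371 − 2685) = K_B, so x = (K_A − K_B)/(3371 − 2685) = 22906.8/686 = 33.4 km.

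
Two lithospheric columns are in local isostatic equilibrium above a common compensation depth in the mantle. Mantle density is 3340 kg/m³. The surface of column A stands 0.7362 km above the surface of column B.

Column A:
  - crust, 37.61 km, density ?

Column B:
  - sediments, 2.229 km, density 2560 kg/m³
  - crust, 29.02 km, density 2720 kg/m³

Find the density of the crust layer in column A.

2750 kg/m³

Take the compensation level at the base of the deeper column (depth z_c below the surface of column A) and equate Σ ρ_i t_i down to z_c; mantle fills any gap and the z_c terms cancel.
Column A: 37.61×ρ + (z_c − 37.61)×3340
Column B: 0.7362×0 + 2.229×2560 + 29.02×2720 + (z_c − 0.7362 − 31.249)×3340
The z_c×3340 term appears on both sides and cancels. Collect the known terms of each column as K = Σ(ρt)_known − 3340 × (depth of known layers): K_A = 0 − 3340×37.61 = −125617.4; K_B = 84640.64 − 3340×(0.7362 + 31.249) = −22189.928.
Balance: K_A + 37.61×ρ = K_B, so ρ = (K_B − K_A)/37.61 = 103427/37.61 = 2750 kg/m³.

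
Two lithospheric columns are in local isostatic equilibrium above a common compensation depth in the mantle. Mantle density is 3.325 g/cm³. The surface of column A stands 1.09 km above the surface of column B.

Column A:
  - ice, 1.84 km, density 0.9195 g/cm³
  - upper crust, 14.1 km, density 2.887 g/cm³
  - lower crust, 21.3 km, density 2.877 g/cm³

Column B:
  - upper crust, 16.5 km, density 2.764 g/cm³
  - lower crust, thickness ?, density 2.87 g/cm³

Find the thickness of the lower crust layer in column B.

16 km

Take the compensation level at the base of the deeper column (depth z_c below the surface of column A) and equate Σ ρ_i t_i down to z_c; mantle fills any gap and the z_c terms cancel.
Column A: 1.84×0.9195 + 14.1×2.887 + 21.3×2.877 + (z_c − 37.24)×3.325
Column B: 1.09×0 + 16.5×2.764 + x×2.87 + (z_c − 1.09 − 16.5 − x)×3.325
The z_c×3.325 term appears on both sides and cancels. Collect the known terms of each column as K = Σ(ρt)_known − 3.325 × (depth of known layers): K_A = 103.67868 − 3.325×37.24 = −20.14432; K_B = 45.606 − 3.325×(1.09 + 16.5) = −12.88075.
Balance: K_A = K_B − x×(3.325 − 2.87), so x = (K_B − K_A)/(3.325 − 2.87) = 7.26357/0.455 = 16 km.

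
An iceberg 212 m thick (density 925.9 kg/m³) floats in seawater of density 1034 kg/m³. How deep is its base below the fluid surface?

190 m

Draft d = t ρ_obj/ρ_fluid = 212 m × 925.9/1034 = 190 m.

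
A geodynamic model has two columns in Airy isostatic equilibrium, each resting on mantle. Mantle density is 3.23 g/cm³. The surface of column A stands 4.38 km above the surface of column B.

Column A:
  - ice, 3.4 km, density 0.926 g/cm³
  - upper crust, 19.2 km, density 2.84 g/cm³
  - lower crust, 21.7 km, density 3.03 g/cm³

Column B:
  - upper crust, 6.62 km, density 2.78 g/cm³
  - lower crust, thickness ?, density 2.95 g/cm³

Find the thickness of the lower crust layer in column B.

9.05 km

Take the compensation level at the base of the deeper column (depth z_c below the surface of column A) and equate Σ ρ_i t_i down to z_c; mantle fills any gap and the z_c terms cancel.
Column A: 3.4×0.926 + 19.2×2.84 + 21.7×3.03 + (z_c − 44.3)×3.23
Column B: 4.38×0 + 6.62×2.78 + x×2.95 + (z_c − 4.38 − 6.62 − x)×3.23
The z_c×3.23 term appears on both sides and cancels. Collect the known terms of each column as K = Σ(ρt)_known − 3.23 × (depth of known layers): K_A = 123.4274 − 3.23×44.3 = −19.6616; K_B = 18.4036 − 3.23×(4.38 + 6.62) = −17.1264.
Balance: K_A = K_B − x×(3.23 − 2.95), so x = (K_B − K_A)/(3.23 − 2.95) = 2.5352/0.28 = 9.05 km.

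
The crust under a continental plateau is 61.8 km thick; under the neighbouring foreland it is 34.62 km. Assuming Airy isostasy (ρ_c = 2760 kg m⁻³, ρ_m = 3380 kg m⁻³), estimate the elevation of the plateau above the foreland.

4.99 km

Excess crust Δ = 61.8 km − 34.62 km = 27.18 km, split between elevation h and root r with h + r = Δ.
Airy balance ρ_c h = (ρ_m − ρ_c) r gives r = h ρ_c/(ρ_m − ρ_c), so h (1 + ρ_c/(ρ_m − ρ_c)) = Δ, i.e. h = Δ (ρ_m − ρ_c)/ρ_m.
h = 27.18 km × 620/3380 = 4.99 km.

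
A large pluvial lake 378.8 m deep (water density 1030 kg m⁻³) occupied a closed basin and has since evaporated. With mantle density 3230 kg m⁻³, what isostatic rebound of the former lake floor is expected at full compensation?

121 m

u = d ρ_w/ρ_m = 378.8 m × 1030/3230 = 121 m.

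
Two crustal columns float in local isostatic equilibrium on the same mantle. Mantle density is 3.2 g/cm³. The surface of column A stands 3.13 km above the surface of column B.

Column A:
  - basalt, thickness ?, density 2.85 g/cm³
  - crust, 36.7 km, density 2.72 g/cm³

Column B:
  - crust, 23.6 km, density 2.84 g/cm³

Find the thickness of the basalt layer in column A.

2.56 km

Take the compensation level at the base of the deeper column (depth z_c below the surface of column A) and equate Σ ρ_i t_i down to z_c; mantle fills any gap and the z_c terms cancel.
Column A: x×2.85 + 36.7×2.72 + (z_c − 36.7 − x)×3.2
Column B: 3.13×0 + 23.6×2.84 + (z_c − 3.13 − 23.6)×3.2
The z_c×3.2 term appears on both sides and cancels. Collect the known terms of each column as K = Σ(ρt)_known − 3.2 × (depth of known layers): K_A = 99.824 − 3.2×36.7 = −17.616; K_B = 67.024 − 3.2×(3.13 + 23.6) = −18.512.
Balance: K_A − x×(3.2 − 2.85) = K_B, so x = (K_A − K_B)/(3.2 − 2.85) = 0.896/0.35 = 2.56 km.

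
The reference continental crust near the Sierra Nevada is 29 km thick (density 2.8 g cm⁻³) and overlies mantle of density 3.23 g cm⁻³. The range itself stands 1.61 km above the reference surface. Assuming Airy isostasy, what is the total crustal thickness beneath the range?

Root depth r = h ρ_c / (ρ_m − ρ_c) = 1.61 km × 2.8 / 0.43 = 10.48 km.
Total thickness = T + h + r = 29 km + 1.61 km + 10.48 km = 41.1 km.

41.1 km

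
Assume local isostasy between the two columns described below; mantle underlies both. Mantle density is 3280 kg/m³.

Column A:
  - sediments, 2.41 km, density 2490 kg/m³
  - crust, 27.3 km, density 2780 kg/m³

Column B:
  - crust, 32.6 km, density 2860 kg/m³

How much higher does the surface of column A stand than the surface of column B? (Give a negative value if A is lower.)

For any compensation level in the mantle, the mantle terms cancel and isostasy reduces to e = (Σt_A − Σt_B) − (Σ(ρt)_A − Σ(ρt)_B) / ρ_m.
Σt_A = 29.71 km; Σt_B = 32.6 km; Σ(ρt)_A = 81894.9; Σ(ρt)_B = 93236 (in km·kg/m³).
e = (29.71 − 32.6) − (81894.9 − 93236) / 3280 = 0.568 km.

0.568 km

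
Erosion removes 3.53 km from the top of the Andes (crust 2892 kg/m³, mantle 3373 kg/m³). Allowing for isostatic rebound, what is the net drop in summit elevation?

0.503 km

Rebound u = e ρ_c/ρ_m = 3.53 km × 2892/3373 = 3.027 km.
Net surface drop = e − u = 3.53 km − 3.027 km = e (ρ_m − ρ_c)/ρ_m = 0.503 km.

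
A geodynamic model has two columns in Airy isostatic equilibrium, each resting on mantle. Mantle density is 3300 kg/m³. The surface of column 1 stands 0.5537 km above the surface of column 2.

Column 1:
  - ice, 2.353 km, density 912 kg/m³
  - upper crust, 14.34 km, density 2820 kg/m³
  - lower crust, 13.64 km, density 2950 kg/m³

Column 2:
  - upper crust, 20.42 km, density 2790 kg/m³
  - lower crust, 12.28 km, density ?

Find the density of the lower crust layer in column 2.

2890 kg/m³

Take the compensation level at the base of the deeper column (depth z_c below the surface of column 1) and equate Σ ρ_i t_i down to z_c; mantle fills any gap and the z_c terms cancel.
Column 1: 2.353×912 + 14.34×2820 + 13.64×2950 + (z_c − 30.333)×3300
Column 2: 0.5537×0 + 20.42×2790 + 12.28×ρ + (z_c − 0.5537 − 32.7)×3300
The z_c×3300 term appears on both sides and cancels. Collect the known terms of each column as K = Σ(ρt)_known − 3300 × (depth of known layers): K_1 = 82822.736 − 3300×30.333 = −17276.164; K_2 = 56971.8 − 3300×(0.5537 + 32.7) = −52765.41.
Balance: K_1 = K_2 + 12.28×ρ, so ρ = (K_1 − K_2)/12.28 = 35489.2/12.28 = 2890 kg/m³.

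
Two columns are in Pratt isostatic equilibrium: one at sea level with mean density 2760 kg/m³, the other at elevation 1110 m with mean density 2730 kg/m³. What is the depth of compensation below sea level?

ρ_ref D = ρ (D + h) → D (ρ_ref − ρ) = ρ h.
D = ρ h/(ρ_ref − ρ) = 2730 × 1110 m/(2760 − 2730) = 101000 m.

101000 m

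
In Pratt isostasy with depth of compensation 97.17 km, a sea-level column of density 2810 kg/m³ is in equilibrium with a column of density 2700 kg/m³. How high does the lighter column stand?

ρ_ref D = ρ (D + h) → h = D (ρ_ref − ρ)/ρ.
h = 97.17 km × (2810 − 2700)/2700 = 3.96 km.

3.96 km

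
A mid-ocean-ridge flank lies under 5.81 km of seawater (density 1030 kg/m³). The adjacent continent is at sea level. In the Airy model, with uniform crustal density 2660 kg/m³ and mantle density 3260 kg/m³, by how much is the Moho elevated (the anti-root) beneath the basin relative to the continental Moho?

15.8 km

In Airy isostatic equilibrium: replacing crust with seawater at the top is compensated by replacing crust with mantle at the base: d (ρ_c − ρ_w) = a (ρ_m − ρ_c).
a = d (ρ_c − ρ_w)/(ρ_m − ρ_c) = 5.81 km × 1630/600 = 15.8 km.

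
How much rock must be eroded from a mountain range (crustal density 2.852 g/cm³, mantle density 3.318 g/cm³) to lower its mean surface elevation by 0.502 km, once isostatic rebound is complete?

Net drop Δ = e − u = e − e ρ_c/ρ_m = e (ρ_m − ρ_c)/ρ_m.
e = Δ ρ_m/(ρ_m − ρ_c) = 0.502 km × 3.318/0.466 = 3.57 km.

3.57 km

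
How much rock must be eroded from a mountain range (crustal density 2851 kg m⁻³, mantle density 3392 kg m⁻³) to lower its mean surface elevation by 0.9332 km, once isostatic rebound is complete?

5.85 km

Net drop Δ = e − u = e − e ρ_c/ρ_m = e (ρ_m − ρ_c)/ρ_m.
e = Δ ρ_m/(ρ_m − ρ_c) = 0.9332 km × 3392/541 = 5.85 km.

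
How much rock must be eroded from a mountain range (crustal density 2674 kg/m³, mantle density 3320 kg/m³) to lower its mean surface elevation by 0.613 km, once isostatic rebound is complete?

3.15 km

Net drop Δ = e − u = e − e ρ_c/ρ_m = e (ρ_m − ρ_c)/ρ_m.
e = Δ ρ_m/(ρ_m − ρ_c) = 0.613 km × 3320/646 = 3.15 km.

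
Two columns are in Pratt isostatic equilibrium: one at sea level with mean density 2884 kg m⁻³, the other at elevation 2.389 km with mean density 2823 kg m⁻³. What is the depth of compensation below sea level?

111 km

ρ_ref D = ρ (D + h) → D (ρ_ref − ρ) = ρ h.
D = ρ h/(ρ_ref − ρ) = 2823 × 2.389 km/(2884 − 2823) = 111 km.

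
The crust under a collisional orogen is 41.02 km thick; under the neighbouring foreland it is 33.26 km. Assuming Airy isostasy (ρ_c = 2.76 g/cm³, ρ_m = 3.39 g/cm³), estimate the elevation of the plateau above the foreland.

Excess crust Δ = 41.02 km − 33.26 km = 7.76 km, split between elevation h and root r with h + r = Δ.
Airy balance ρ_c h = (ρ_m − ρ_c) r gives r = h ρ_c/(ρ_m − ρ_c), so h (1 + ρ_c/(ρ_m − ρ_c)) = Δ, i.e. h = Δ (ρ_m − ρ_c)/ρ_m.
h = 7.76 km × 0.63/3.39 = 1.44 km.

1.44 km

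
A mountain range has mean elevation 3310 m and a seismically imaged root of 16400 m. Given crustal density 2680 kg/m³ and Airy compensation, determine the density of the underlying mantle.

Airy balance: ρ_c h = (ρ_m − ρ_c) r → ρ_m = ρ_c (1 + h/r).
ρ_m = 2680 × (1 + 3310 m/16400 m) = 3220 kg/m³.

3220 kg/m³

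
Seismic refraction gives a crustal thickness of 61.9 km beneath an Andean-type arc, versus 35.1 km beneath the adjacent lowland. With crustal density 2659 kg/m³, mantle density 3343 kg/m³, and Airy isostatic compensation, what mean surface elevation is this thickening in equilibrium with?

Excess crust Δ = 61.9 km − 35.1 km = 26.8 km, split between elevation h and root r with h + r = Δ.
Airy balance ρ_c h = (ρ_m − ρ_c) r gives r = h ρ_c/(ρ_m − ρ_c), so h (1 + ρ_c/(ρ_m − ρ_c)) = Δ, i.e. h = Δ (ρ_m − ρ_c)/ρ_m.
h = 26.8 km × 684/3343 = 5.48 km.

5.48 km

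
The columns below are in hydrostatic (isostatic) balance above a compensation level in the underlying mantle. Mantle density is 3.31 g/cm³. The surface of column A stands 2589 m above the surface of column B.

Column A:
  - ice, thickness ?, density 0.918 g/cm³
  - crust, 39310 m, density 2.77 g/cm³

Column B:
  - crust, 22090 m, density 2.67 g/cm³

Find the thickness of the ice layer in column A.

Take the compensation level at the base of the deeper column (depth z_c below the surface of column A) and equate Σ ρ_i t_i down to z_c; mantle fills any gap and the z_c terms cancel.
Column A: x×0.918 + 39310×2.77 + (z_c − 39310 − x)×3.31
Column B: 2589×0 + 22090×2.67 + (z_c − 2589 − 22090)×3.31
The z_c×3.31 term appears on both sides and cancels. Collect the known terms of each column as K = Σ(ρt)_known − 3.31 × (depth of known layers): K_A = 108888.7 − 3.31×39310 = −21227.4; K_B = 58980.3 − 3.31×(2589 + 22090) = −22707.19.
Balance: K_A − x×(3.31 − 0.918) = K_B, so x = (K_A − K_B)/(3.31 − 0.918) = 1479.79/2.392 = 619 m.

619 m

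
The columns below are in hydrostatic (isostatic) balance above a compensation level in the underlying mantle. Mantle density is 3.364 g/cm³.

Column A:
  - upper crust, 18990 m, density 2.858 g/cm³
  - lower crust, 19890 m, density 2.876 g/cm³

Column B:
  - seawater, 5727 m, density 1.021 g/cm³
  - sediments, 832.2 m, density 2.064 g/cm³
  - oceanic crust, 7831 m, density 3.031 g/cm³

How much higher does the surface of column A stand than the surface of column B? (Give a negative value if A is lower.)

For any compensation level in the mantle, the mantle terms cancel and isostasy reduces to e = (Σt_A − Σt_B) − (Σ(ρt)_A − Σ(ρt)_B) / ρ_m.
Σt_A = 38880 m; Σt_B = 14390.2 m; Σ(ρt)_A = 111477.06; Σ(ρt)_B = 31300.6888 (in m·g/cm³).
e = (38880 − 14390.2) − (111477.06 − 31300.6888) / 3.364 = 656 m.

656 m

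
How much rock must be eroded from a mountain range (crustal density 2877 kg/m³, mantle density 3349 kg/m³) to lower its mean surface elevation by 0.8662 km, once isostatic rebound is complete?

Net drop Δ = e − u = e − e ρ_c/ρ_m = e (ρ_m − ρ_c)/ρ_m.
e = Δ ρ_m/(ρ_m − ρ_c) = 0.8662 km × 3349/472 = 6.15 km.

6.15 km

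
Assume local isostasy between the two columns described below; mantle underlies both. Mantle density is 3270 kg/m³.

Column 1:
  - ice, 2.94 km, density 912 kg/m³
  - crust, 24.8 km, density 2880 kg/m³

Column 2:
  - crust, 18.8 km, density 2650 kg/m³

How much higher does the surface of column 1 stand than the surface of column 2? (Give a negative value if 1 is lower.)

1.51 km

For any compensation level in the mantle, the mantle terms cancel and isostasy reduces to e = (Σt_1 − Σt_2) − (Σ(ρt)_1 − Σ(ρt)_2) / ρ_m.
Σt_1 = 27.74 km; Σt_2 = 18.8 km; Σ(ρt)_1 = 74105.28; Σ(ρt)_2 = 49820 (in km·kg/m³).
e = (27.74 − 18.8) − (74105.28 − 49820) / 3270 = 1.51 km.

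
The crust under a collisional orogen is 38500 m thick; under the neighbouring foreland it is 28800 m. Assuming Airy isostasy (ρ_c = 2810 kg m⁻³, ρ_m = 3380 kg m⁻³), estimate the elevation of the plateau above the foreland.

1640 m

Excess crust Δ = 38500 m − 28800 m = 9700 m, split between elevation h and root r with h + r = Δ.
Airy balance ρ_c h = (ρ_m − ρ_c) r gives r = h ρ_c/(ρ_m − ρ_c), so h (1 + ρ_c/(ρ_m − ρ_c)) = Δ, i.e. h = Δ (ρ_m − ρ_c)/ρ_m.
h = 9700 m × 570/3380 = 1640 m.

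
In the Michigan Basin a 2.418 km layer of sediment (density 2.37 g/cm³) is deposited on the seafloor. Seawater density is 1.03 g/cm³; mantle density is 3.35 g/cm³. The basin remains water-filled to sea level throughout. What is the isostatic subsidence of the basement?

1.4 km

Submarine loading: the sediment displaces seawater, and the subsidence is in turn flooded, so s (ρ_m − ρ_w) = t (ρ_sed − ρ_w).
s = 2.418 km × (2.37 − 1.03) / (3.35 − 1.03) = 1.4 km.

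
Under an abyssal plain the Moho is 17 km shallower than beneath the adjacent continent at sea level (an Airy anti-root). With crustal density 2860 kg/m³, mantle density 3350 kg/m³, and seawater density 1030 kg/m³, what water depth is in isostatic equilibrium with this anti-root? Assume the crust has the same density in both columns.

Replacing a thickness d of crust by seawater at the top must be balanced by replacing crust with mantle at the base: d (ρ_c − ρ_w) = a (ρ_m − ρ_c).
d = a (ρ_m − ρ_c)/(ρ_c − ρ_w) = 17 km × 490/1830 = 4.55 km.

4.55 km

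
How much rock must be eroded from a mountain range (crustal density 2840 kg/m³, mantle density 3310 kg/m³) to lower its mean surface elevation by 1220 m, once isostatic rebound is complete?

Net drop Δ = e − u = e − e ρ_c/ρ_m = e (ρ_m − ρ_c)/ρ_m.
e = Δ ρ_m/(ρ_m − ρ_c) = 1220 m × 3310/470 = 8590 m.

8590 m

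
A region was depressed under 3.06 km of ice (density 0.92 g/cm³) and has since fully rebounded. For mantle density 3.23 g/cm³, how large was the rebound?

Removing the load lets mantle flow back in; uplift u satisfies ρ_ice t = ρ_m u.
u = t ρ_ice/ρ_m = 3.06 km × 0.92/3.23 = 0.872 km.

0.872 km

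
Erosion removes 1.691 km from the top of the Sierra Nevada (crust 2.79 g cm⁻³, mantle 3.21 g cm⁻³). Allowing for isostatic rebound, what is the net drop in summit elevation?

Rebound u = e ρ_c/ρ_m = 1.691 km × 2.79/3.21 = 1.47 km.
Net surface drop = e − u = 1.691 km − 1.47 km = e (ρ_m − ρ_c)/ρ_m = 0.221 km.

0.221 km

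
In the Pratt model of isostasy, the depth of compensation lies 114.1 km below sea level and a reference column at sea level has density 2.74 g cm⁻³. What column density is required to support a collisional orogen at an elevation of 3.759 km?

2.65 g cm⁻³

Pratt balance: ρ_ref D = ρ (D + h).
ρ = ρ_ref D/(D + h) = 2.74 × 114.1 km/(114.1 km + 3.759 km) = 2.65 g cm⁻³.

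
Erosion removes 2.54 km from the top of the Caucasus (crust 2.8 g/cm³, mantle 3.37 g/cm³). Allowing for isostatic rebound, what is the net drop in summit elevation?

Rebound u = e ρ_c/ρ_m = 2.54 km × 2.8/3.37 = 2.11 km.
Net surface drop = e − u = 2.54 km − 2.11 km = e (ρ_m − ρ_c)/ρ_m = 0.43 km.

0.43 km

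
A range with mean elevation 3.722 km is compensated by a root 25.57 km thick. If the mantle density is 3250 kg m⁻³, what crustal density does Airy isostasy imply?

2840 kg m⁻³

ρ_c h = (ρ_m − ρ_c) r → ρ_c (h + r) = ρ_m r → ρ_c = ρ_m r / (h + r).
ρ_c = 3250 × 25.57 km / (3.722 km + 25.57 km) = 2840 kg m⁻³.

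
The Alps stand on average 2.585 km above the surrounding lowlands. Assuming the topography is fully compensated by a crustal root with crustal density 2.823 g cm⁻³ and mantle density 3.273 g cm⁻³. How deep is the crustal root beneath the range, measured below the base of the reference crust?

Isostatic balance requires: the weight of the topography is balanced by the buoyancy of the root, ρ_c h = (ρ_m − ρ_c) r.
r = h · ρ_c / (ρ_m − ρ_c) = 2.585 km × 2.823 / (3.273 − 2.823) = 16.2 km.

16.2 km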